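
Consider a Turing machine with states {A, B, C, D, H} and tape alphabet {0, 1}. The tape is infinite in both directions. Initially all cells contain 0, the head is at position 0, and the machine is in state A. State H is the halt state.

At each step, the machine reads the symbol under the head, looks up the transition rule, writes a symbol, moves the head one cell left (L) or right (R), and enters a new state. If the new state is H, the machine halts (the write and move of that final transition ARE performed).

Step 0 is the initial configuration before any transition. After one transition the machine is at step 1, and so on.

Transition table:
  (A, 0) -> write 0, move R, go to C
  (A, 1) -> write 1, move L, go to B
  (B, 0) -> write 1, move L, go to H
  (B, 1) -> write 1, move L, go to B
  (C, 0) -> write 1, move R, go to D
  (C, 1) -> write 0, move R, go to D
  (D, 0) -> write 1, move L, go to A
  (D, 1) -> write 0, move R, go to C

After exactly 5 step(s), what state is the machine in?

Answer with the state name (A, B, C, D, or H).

Answer: H

Derivation:
Step 1: in state A at pos 0, read 0 -> (A,0)->write 0,move R,goto C. Now: state=C, head=1, tape[-1..2]=0000 (head:   ^)
Step 2: in state C at pos 1, read 0 -> (C,0)->write 1,move R,goto D. Now: state=D, head=2, tape[-1..3]=00100 (head:    ^)
Step 3: in state D at pos 2, read 0 -> (D,0)->write 1,move L,goto A. Now: state=A, head=1, tape[-1..3]=00110 (head:   ^)
Step 4: in state A at pos 1, read 1 -> (A,1)->write 1,move L,goto B. Now: state=B, head=0, tape[-1..3]=00110 (head:  ^)
Step 5: in state B at pos 0, read 0 -> (B,0)->write 1,move L,goto H. Now: state=H, head=-1, tape[-2..3]=001110 (head:  ^)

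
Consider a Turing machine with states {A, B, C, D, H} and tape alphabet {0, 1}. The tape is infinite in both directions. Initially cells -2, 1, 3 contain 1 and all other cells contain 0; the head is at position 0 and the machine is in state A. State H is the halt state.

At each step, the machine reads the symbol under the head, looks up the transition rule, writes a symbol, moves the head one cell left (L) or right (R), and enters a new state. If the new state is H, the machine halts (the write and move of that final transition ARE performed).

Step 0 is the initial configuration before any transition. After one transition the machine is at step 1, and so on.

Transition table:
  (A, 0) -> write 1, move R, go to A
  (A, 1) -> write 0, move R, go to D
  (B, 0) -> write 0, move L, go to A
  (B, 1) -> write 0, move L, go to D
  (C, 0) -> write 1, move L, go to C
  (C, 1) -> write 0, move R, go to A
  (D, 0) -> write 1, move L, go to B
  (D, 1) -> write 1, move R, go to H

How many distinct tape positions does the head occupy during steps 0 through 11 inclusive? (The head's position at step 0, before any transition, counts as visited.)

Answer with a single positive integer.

Answer: 5

Derivation:
Step 1: in state A at pos 0, read 0 -> (A,0)->write 1,move R,goto A. Now: state=A, head=1, tape[-3..4]=01011010 (head:     ^)
Step 2: in state A at pos 1, read 1 -> (A,1)->write 0,move R,goto D. Now: state=D, head=2, tape[-3..4]=01010010 (head:      ^)
Step 3: in state D at pos 2, read 0 -> (D,0)->write 1,move L,goto B. Now: state=B, head=1, tape[-3..4]=01010110 (head:     ^)
Step 4: in state B at pos 1, read 0 -> (B,0)->write 0,move L,goto A. Now: state=A, head=0, tape[-3..4]=01010110 (head:    ^)
Step 5: in state A at pos 0, read 1 -> (A,1)->write 0,move R,goto D. Now: state=D, head=1, tape[-3..4]=01000110 (head:     ^)
Step 6: in state D at pos 1, read 0 -> (D,0)->write 1,move L,goto B. Now: state=B, head=0, tape[-3..4]=01001110 (head:    ^)
Step 7: in state B at pos 0, read 0 -> (B,0)->write 0,move L,goto A. Now: state=A, head=-1, tape[-3..4]=01001110 (head:   ^)
Step 8: in state A at pos -1, read 0 -> (A,0)->write 1,move R,goto A. Now: state=A, head=0, tape[-3..4]=01101110 (head:    ^)
Step 9: in state A at pos 0, read 0 -> (A,0)->write 1,move R,goto A. Now: state=A, head=1, tape[-3..4]=01111110 (head:     ^)
Step 10: in state A at pos 1, read 1 -> (A,1)->write 0,move R,goto D. Now: state=D, head=2, tape[-3..4]=01110110 (head:      ^)
Step 11: in state D at pos 2, read 1 -> (D,1)->write 1,move R,goto H. Now: state=H, head=3, tape[-3..4]=01110110 (head:       ^)
Head positions at steps 0..11: starting at 0, distinct positions visited = {-1, 0, 1, 2, 3} -> 5 position(s)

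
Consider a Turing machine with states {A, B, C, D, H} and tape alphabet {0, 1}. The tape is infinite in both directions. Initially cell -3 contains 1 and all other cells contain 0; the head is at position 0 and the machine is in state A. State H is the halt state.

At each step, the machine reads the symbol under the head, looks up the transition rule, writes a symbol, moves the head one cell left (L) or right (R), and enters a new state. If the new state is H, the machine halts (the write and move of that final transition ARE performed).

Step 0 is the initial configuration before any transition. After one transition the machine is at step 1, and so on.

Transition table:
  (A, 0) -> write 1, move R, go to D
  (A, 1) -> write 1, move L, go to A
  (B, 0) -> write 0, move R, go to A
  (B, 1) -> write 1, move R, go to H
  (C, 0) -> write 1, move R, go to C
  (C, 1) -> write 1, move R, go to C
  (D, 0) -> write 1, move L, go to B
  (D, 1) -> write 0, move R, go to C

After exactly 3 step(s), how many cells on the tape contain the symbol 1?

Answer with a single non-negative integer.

Answer: 3

Derivation:
Step 1: in state A at pos 0, read 0 -> (A,0)->write 1,move R,goto D. Now: state=D, head=1, tape[-4..2]=0100100 (head:      ^)
Step 2: in state D at pos 1, read 0 -> (D,0)->write 1,move L,goto B. Now: state=B, head=0, tape[-4..2]=0100110 (head:     ^)
Step 3: in state B at pos 0, read 1 -> (B,1)->write 1,move R,goto H. Now: state=H, head=1, tape[-4..2]=0100110 (head:      ^)
Cells containing 1 after step 3: {-3, 0, 1} -> 3 cell(s)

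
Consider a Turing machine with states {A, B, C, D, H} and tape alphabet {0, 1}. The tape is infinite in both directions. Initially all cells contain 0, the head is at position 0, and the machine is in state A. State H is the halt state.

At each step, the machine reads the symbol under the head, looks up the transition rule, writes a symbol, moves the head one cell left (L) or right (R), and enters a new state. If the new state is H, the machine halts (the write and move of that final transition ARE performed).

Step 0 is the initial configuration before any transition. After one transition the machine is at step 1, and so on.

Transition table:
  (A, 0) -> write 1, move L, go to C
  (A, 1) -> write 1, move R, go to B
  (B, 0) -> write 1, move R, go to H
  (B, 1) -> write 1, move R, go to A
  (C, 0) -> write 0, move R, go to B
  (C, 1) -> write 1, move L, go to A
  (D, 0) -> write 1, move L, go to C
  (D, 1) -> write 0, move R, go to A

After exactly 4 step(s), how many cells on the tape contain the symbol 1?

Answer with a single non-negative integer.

Step 1: in state A at pos 0, read 0 -> (A,0)->write 1,move L,goto C. Now: state=C, head=-1, tape[-2..1]=0010 (head:  ^)
Step 2: in state C at pos -1, read 0 -> (C,0)->write 0,move R,goto B. Now: state=B, head=0, tape[-2..1]=0010 (head:   ^)
Step 3: in state B at pos 0, read 1 -> (B,1)->write 1,move R,goto A. Now: state=A, head=1, tape[-2..2]=00100 (head:    ^)
Step 4: in state A at pos 1, read 0 -> (A,0)->write 1,move L,goto C. Now: state=C, head=0, tape[-2..2]=00110 (head:   ^)
Cells containing 1 after step 4: {0, 1} -> 2 cell(s)

Answer: 2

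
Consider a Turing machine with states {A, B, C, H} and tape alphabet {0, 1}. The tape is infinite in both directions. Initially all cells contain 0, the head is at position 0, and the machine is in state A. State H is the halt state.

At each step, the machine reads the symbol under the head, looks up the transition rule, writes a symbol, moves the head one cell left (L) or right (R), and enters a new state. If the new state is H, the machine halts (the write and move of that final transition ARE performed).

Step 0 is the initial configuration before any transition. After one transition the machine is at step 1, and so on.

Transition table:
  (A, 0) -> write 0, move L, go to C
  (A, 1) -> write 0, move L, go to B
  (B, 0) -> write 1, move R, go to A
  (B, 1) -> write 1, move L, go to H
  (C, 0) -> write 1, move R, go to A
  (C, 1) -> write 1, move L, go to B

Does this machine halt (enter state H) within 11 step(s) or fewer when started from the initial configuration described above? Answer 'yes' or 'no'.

Answer: yes

Derivation:
Step 1: in state A at pos 0, read 0 -> (A,0)->write 0,move L,goto C. Now: state=C, head=-1, tape[-2..1]=0000 (head:  ^)
Step 2: in state C at pos -1, read 0 -> (C,0)->write 1,move R,goto A. Now: state=A, head=0, tape[-2..1]=0100 (head:   ^)
Step 3: in state A at pos 0, read 0 -> (A,0)->write 0,move L,goto C. Now: state=C, head=-1, tape[-2..1]=0100 (head:  ^)
Step 4: in state C at pos -1, read 1 -> (C,1)->write 1,move L,goto B. Now: state=B, head=-2, tape[-3..1]=00100 (head:  ^)
Step 5: in state B at pos -2, read 0 -> (B,0)->write 1,move R,goto A. Now: state=A, head=-1, tape[-3..1]=01100 (head:   ^)
Step 6: in state A at pos -1, read 1 -> (A,1)->write 0,move L,goto B. Now: state=B, head=-2, tape[-3..1]=01000 (head:  ^)
Step 7: in state B at pos -2, read 1 -> (B,1)->write 1,move L,goto H. Now: state=H, head=-3, tape[-4..1]=001000 (head:  ^)
State H reached at step 7; 7 <= 11 -> yes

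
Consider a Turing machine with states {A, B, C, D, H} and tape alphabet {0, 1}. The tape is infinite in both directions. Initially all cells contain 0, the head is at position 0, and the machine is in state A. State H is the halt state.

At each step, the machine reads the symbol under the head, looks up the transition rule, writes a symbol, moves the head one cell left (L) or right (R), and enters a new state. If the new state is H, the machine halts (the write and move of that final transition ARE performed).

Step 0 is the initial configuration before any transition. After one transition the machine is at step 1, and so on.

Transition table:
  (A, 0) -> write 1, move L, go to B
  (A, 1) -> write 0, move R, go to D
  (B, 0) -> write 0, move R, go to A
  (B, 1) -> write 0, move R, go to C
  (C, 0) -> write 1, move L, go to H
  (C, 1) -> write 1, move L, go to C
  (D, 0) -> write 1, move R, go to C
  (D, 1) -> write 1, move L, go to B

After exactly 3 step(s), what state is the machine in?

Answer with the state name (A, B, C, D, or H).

Step 1: in state A at pos 0, read 0 -> (A,0)->write 1,move L,goto B. Now: state=B, head=-1, tape[-2..1]=0010 (head:  ^)
Step 2: in state B at pos -1, read 0 -> (B,0)->write 0,move R,goto A. Now: state=A, head=0, tape[-2..1]=0010 (head:   ^)
Step 3: in state A at pos 0, read 1 -> (A,1)->write 0,move R,goto D. Now: state=D, head=1, tape[-2..2]=00000 (head:    ^)

Answer: D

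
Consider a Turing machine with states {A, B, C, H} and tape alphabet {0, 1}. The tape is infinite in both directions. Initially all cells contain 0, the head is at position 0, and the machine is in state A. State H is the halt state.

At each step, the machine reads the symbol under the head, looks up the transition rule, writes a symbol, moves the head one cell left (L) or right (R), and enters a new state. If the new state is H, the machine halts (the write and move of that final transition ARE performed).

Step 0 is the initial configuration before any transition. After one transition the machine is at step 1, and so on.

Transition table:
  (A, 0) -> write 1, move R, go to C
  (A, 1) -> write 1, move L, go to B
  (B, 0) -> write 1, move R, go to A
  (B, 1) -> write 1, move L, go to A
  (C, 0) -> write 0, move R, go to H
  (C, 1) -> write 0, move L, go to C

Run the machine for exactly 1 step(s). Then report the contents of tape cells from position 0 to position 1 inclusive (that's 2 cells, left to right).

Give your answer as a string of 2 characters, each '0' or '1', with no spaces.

Step 1: in state A at pos 0, read 0 -> (A,0)->write 1,move R,goto C. Now: state=C, head=1, tape[-1..2]=0100 (head:   ^)

Answer: 10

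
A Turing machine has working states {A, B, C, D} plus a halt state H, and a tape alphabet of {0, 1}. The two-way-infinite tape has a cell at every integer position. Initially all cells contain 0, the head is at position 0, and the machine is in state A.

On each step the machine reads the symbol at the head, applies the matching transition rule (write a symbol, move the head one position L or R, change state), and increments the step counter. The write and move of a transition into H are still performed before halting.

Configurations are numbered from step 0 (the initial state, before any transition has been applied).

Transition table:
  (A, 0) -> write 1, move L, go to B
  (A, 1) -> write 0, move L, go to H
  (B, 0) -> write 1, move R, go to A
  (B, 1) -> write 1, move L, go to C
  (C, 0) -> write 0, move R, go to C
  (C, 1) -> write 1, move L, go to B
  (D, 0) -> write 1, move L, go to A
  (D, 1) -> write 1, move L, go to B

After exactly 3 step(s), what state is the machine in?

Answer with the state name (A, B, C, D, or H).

Answer: H

Derivation:
Step 1: in state A at pos 0, read 0 -> (A,0)->write 1,move L,goto B. Now: state=B, head=-1, tape[-2..1]=0010 (head:  ^)
Step 2: in state B at pos -1, read 0 -> (B,0)->write 1,move R,goto A. Now: state=A, head=0, tape[-2..1]=0110 (head:   ^)
Step 3: in state A at pos 0, read 1 -> (A,1)->write 0,move L,goto H. Now: state=H, head=-1, tape[-2..1]=0100 (head:  ^)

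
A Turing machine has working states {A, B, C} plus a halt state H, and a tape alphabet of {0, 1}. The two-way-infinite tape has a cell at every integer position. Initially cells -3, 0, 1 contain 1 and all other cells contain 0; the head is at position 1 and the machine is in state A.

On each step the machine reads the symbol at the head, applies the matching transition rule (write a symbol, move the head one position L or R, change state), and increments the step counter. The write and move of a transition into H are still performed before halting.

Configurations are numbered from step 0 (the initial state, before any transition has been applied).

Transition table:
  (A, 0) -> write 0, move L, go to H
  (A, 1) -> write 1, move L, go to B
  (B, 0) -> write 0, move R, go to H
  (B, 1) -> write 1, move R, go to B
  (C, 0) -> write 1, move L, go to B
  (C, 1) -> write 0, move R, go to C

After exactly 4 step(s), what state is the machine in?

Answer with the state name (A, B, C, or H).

Answer: H

Derivation:
Step 1: in state A at pos 1, read 1 -> (A,1)->write 1,move L,goto B. Now: state=B, head=0, tape[-4..2]=0100110 (head:     ^)
Step 2: in state B at pos 0, read 1 -> (B,1)->write 1,move R,goto B. Now: state=B, head=1, tape[-4..2]=0100110 (head:      ^)
Step 3: in state B at pos 1, read 1 -> (B,1)->write 1,move R,goto B. Now: state=B, head=2, tape[-4..3]=01001100 (head:       ^)
Step 4: in state B at pos 2, read 0 -> (B,0)->write 0,move R,goto H. Now: state=H, head=3, tape[-4..4]=010011000 (head:        ^)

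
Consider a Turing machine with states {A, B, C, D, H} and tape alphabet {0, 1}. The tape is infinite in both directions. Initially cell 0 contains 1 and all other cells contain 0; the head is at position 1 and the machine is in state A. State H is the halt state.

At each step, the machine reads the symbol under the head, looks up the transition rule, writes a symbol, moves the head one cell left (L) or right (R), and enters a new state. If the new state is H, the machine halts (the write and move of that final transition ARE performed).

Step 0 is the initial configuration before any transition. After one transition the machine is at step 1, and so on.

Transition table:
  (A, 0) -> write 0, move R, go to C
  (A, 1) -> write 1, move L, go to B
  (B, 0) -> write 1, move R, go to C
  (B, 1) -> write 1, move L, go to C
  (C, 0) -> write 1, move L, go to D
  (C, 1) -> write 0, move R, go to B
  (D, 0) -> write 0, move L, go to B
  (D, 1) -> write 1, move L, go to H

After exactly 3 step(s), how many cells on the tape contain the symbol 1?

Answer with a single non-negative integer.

Step 1: in state A at pos 1, read 0 -> (A,0)->write 0,move R,goto C. Now: state=C, head=2, tape[-1..3]=01000 (head:    ^)
Step 2: in state C at pos 2, read 0 -> (C,0)->write 1,move L,goto D. Now: state=D, head=1, tape[-1..3]=01010 (head:   ^)
Step 3: in state D at pos 1, read 0 -> (D,0)->write 0,move L,goto B. Now: state=B, head=0, tape[-1..3]=01010 (head:  ^)
Cells containing 1 after step 3: {0, 2} -> 2 cell(s)

Answer: 2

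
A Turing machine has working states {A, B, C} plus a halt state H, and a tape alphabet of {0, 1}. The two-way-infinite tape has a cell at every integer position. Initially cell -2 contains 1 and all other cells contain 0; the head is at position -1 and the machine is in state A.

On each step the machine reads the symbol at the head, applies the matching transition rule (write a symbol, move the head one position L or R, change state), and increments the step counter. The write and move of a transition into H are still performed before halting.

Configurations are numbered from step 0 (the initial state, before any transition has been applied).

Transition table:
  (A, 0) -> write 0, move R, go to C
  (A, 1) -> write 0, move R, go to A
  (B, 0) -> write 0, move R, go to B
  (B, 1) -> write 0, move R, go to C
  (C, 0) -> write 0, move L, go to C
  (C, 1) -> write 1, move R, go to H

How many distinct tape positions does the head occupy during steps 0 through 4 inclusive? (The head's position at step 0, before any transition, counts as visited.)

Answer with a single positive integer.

Answer: 3

Derivation:
Step 1: in state A at pos -1, read 0 -> (A,0)->write 0,move R,goto C. Now: state=C, head=0, tape[-3..1]=01000 (head:    ^)
Step 2: in state C at pos 0, read 0 -> (C,0)->write 0,move L,goto C. Now: state=C, head=-1, tape[-3..1]=01000 (head:   ^)
Step 3: in state C at pos -1, read 0 -> (C,0)->write 0,move L,goto C. Now: state=C, head=-2, tape[-3..1]=01000 (head:  ^)
Step 4: in state C at pos -2, read 1 -> (C,1)->write 1,move R,goto H. Now: state=H, head=-1, tape[-3..1]=01000 (head:   ^)
Head positions at steps 0..4: starting at -1, distinct positions visited = {-2, -1, 0} -> 3 position(s)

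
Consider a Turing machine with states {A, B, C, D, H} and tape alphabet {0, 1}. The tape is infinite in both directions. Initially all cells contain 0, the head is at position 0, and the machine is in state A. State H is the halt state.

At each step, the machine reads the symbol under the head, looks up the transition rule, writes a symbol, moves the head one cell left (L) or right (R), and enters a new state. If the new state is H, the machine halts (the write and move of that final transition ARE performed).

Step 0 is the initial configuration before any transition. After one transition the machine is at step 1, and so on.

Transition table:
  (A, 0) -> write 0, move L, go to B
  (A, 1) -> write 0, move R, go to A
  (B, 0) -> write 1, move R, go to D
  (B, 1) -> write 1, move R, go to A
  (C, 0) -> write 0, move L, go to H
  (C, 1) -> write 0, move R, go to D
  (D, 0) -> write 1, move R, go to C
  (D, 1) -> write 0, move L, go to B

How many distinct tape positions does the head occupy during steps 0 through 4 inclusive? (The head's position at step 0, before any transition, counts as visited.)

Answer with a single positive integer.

Answer: 3

Derivation:
Step 1: in state A at pos 0, read 0 -> (A,0)->write 0,move L,goto B. Now: state=B, head=-1, tape[-2..1]=0000 (head:  ^)
Step 2: in state B at pos -1, read 0 -> (B,0)->write 1,move R,goto D. Now: state=D, head=0, tape[-2..1]=0100 (head:   ^)
Step 3: in state D at pos 0, read 0 -> (D,0)->write 1,move R,goto C. Now: state=C, head=1, tape[-2..2]=01100 (head:    ^)
Step 4: in state C at pos 1, read 0 -> (C,0)->write 0,move L,goto H. Now: state=H, head=0, tape[-2..2]=01100 (head:   ^)
Head positions at steps 0..4: starting at 0, distinct positions visited = {-1, 0, 1} -> 3 position(s)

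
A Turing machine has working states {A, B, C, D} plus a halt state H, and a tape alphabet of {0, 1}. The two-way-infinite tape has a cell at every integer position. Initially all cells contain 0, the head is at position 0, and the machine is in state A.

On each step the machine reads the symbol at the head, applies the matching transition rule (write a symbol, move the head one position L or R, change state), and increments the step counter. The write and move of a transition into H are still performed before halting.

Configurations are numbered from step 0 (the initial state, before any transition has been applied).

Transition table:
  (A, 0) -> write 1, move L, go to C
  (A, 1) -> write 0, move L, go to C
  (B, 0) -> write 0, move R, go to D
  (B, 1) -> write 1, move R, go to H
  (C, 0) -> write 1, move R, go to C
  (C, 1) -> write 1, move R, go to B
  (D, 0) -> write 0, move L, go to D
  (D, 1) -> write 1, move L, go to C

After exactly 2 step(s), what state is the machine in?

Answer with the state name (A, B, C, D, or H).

Step 1: in state A at pos 0, read 0 -> (A,0)->write 1,move L,goto C. Now: state=C, head=-1, tape[-2..1]=0010 (head:  ^)
Step 2: in state C at pos -1, read 0 -> (C,0)->write 1,move R,goto C. Now: state=C, head=0, tape[-2..1]=0110 (head:   ^)

Answer: C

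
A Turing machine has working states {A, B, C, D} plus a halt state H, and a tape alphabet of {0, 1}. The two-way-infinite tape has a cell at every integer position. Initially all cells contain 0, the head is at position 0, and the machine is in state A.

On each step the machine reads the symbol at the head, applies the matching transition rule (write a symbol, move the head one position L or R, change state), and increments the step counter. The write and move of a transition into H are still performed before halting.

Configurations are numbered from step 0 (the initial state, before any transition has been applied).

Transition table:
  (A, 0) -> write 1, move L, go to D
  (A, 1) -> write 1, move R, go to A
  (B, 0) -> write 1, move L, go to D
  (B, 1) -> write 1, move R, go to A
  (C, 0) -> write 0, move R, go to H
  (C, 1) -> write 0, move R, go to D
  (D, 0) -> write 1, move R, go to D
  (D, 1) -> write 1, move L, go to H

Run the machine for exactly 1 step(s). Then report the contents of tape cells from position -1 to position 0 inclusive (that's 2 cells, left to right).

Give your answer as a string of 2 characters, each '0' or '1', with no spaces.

Answer: 01

Derivation:
Step 1: in state A at pos 0, read 0 -> (A,0)->write 1,move L,goto D. Now: state=D, head=-1, tape[-2..1]=0010 (head:  ^)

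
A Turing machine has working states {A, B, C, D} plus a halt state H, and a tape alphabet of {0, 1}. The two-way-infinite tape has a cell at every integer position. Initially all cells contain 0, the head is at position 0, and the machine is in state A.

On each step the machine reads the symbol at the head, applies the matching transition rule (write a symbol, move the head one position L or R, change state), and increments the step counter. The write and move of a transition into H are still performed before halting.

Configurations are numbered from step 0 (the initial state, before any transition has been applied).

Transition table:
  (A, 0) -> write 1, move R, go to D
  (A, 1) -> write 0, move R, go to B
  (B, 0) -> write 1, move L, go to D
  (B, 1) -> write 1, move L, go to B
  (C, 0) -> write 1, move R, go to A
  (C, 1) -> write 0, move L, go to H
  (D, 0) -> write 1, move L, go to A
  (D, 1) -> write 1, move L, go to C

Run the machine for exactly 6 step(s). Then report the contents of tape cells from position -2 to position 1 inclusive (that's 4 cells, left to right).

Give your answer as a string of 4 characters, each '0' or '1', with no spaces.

Step 1: in state A at pos 0, read 0 -> (A,0)->write 1,move R,goto D. Now: state=D, head=1, tape[-1..2]=0100 (head:   ^)
Step 2: in state D at pos 1, read 0 -> (D,0)->write 1,move L,goto A. Now: state=A, head=0, tape[-1..2]=0110 (head:  ^)
Step 3: in state A at pos 0, read 1 -> (A,1)->write 0,move R,goto B. Now: state=B, head=1, tape[-1..2]=0010 (head:   ^)
Step 4: in state B at pos 1, read 1 -> (B,1)->write 1,move L,goto B. Now: state=B, head=0, tape[-1..2]=0010 (head:  ^)
Step 5: in state B at pos 0, read 0 -> (B,0)->write 1,move L,goto D. Now: state=D, head=-1, tape[-2..2]=00110 (head:  ^)
Step 6: in state D at pos -1, read 0 -> (D,0)->write 1,move L,goto A. Now: state=A, head=-2, tape[-3..2]=001110 (head:  ^)

Answer: 0111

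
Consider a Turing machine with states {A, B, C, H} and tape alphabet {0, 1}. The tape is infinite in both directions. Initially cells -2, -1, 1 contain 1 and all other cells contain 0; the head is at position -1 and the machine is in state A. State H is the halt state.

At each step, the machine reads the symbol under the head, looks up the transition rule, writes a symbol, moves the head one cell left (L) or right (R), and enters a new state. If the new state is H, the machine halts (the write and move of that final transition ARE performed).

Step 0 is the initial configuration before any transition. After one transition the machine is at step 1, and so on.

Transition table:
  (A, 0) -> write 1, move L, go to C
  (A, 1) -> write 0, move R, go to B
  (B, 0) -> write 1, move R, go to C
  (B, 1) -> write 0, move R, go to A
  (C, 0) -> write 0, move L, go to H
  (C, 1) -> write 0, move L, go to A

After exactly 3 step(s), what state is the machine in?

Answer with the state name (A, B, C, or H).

Step 1: in state A at pos -1, read 1 -> (A,1)->write 0,move R,goto B. Now: state=B, head=0, tape[-3..2]=010010 (head:    ^)
Step 2: in state B at pos 0, read 0 -> (B,0)->write 1,move R,goto C. Now: state=C, head=1, tape[-3..2]=010110 (head:     ^)
Step 3: in state C at pos 1, read 1 -> (C,1)->write 0,move L,goto A. Now: state=A, head=0, tape[-3..2]=010100 (head:    ^)

Answer: A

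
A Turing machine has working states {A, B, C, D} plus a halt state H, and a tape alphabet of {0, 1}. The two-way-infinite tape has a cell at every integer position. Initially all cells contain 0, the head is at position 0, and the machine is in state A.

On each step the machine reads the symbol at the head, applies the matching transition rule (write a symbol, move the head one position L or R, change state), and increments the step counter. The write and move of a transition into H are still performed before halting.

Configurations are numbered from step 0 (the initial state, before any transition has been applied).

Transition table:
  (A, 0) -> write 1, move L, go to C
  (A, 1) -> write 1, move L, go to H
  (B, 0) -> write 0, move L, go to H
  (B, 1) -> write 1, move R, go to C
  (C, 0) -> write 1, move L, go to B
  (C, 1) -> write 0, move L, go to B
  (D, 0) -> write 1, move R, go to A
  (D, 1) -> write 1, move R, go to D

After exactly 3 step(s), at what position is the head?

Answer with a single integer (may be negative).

Step 1: in state A at pos 0, read 0 -> (A,0)->write 1,move L,goto C. Now: state=C, head=-1, tape[-2..1]=0010 (head:  ^)
Step 2: in state C at pos -1, read 0 -> (C,0)->write 1,move L,goto B. Now: state=B, head=-2, tape[-3..1]=00110 (head:  ^)
Step 3: in state B at pos -2, read 0 -> (B,0)->write 0,move L,goto H. Now: state=H, head=-3, tape[-4..1]=000110 (head:  ^)

Answer: -3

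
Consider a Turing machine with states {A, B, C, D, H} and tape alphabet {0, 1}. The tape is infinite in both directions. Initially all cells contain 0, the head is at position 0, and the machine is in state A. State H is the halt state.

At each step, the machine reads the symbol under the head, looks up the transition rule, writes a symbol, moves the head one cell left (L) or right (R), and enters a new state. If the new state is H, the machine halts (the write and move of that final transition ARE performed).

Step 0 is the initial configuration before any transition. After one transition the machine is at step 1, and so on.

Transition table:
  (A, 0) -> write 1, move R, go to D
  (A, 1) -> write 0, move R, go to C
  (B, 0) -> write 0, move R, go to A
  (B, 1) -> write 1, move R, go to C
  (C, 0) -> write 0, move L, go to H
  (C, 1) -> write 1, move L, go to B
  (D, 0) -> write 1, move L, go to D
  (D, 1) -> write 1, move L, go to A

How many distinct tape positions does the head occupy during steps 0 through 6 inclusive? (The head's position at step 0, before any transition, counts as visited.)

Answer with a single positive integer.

Step 1: in state A at pos 0, read 0 -> (A,0)->write 1,move R,goto D. Now: state=D, head=1, tape[-1..2]=0100 (head:   ^)
Step 2: in state D at pos 1, read 0 -> (D,0)->write 1,move L,goto D. Now: state=D, head=0, tape[-1..2]=0110 (head:  ^)
Step 3: in state D at pos 0, read 1 -> (D,1)->write 1,move L,goto A. Now: state=A, head=-1, tape[-2..2]=00110 (head:  ^)
Step 4: in state A at pos -1, read 0 -> (A,0)->write 1,move R,goto D. Now: state=D, head=0, tape[-2..2]=01110 (head:   ^)
Step 5: in state D at pos 0, read 1 -> (D,1)->write 1,move L,goto A. Now: state=A, head=-1, tape[-2..2]=01110 (head:  ^)
Step 6: in state A at pos -1, read 1 -> (A,1)->write 0,move R,goto C. Now: state=C, head=0, tape[-2..2]=00110 (head:   ^)
Head positions at steps 0..6: starting at 0, distinct positions visited = {-1, 0, 1} -> 3 position(s)

Answer: 3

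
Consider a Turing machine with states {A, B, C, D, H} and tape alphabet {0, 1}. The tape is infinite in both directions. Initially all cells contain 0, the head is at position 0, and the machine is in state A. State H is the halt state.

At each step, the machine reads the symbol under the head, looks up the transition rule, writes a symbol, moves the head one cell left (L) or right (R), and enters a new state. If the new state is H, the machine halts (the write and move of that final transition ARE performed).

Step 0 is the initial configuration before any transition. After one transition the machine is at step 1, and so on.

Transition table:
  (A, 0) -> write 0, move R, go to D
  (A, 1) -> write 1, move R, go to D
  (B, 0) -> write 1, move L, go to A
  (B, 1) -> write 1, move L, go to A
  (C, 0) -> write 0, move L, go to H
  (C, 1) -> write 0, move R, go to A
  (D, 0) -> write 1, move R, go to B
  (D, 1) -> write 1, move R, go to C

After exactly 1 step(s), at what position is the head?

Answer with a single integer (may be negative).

Answer: 1

Derivation:
Step 1: in state A at pos 0, read 0 -> (A,0)->write 0,move R,goto D. Now: state=D, head=1, tape[-1..2]=0000 (head:   ^)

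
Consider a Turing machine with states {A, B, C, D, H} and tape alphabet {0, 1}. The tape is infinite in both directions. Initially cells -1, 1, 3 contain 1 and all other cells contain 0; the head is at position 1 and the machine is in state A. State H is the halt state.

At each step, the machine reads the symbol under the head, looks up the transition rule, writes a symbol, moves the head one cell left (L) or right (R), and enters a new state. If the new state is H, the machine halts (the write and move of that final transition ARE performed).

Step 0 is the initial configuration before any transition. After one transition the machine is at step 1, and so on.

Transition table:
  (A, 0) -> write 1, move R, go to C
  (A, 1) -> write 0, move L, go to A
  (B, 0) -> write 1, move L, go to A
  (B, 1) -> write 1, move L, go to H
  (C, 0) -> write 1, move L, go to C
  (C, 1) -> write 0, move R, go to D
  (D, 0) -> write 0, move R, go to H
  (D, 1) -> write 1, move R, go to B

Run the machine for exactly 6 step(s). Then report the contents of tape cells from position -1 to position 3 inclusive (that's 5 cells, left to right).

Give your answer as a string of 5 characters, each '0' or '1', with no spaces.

Answer: 10111

Derivation:
Step 1: in state A at pos 1, read 1 -> (A,1)->write 0,move L,goto A. Now: state=A, head=0, tape[-2..4]=0100010 (head:   ^)
Step 2: in state A at pos 0, read 0 -> (A,0)->write 1,move R,goto C. Now: state=C, head=1, tape[-2..4]=0110010 (head:    ^)
Step 3: in state C at pos 1, read 0 -> (C,0)->write 1,move L,goto C. Now: state=C, head=0, tape[-2..4]=0111010 (head:   ^)
Step 4: in state C at pos 0, read 1 -> (C,1)->write 0,move R,goto D. Now: state=D, head=1, tape[-2..4]=0101010 (head:    ^)
Step 5: in state D at pos 1, read 1 -> (D,1)->write 1,move R,goto B. Now: state=B, head=2, tape[-2..4]=0101010 (head:     ^)
Step 6: in state B at pos 2, read 0 -> (B,0)->write 1,move L,goto A. Now: state=A, head=1, tape[-2..4]=0101110 (head:    ^)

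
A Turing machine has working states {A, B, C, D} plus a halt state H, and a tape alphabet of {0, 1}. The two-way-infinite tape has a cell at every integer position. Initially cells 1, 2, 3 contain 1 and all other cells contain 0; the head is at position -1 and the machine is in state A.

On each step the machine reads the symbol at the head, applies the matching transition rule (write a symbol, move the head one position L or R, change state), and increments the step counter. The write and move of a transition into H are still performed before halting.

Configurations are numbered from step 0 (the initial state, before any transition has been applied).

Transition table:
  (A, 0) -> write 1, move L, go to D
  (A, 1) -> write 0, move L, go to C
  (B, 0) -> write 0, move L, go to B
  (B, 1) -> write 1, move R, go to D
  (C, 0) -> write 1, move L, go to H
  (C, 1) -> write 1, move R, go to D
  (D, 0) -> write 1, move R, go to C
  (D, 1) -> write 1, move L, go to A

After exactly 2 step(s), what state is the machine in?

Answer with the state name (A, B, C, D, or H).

Answer: C

Derivation:
Step 1: in state A at pos -1, read 0 -> (A,0)->write 1,move L,goto D. Now: state=D, head=-2, tape[-3..4]=00101110 (head:  ^)
Step 2: in state D at pos -2, read 0 -> (D,0)->write 1,move R,goto C. Now: state=C, head=-1, tape[-3..4]=01101110 (head:   ^)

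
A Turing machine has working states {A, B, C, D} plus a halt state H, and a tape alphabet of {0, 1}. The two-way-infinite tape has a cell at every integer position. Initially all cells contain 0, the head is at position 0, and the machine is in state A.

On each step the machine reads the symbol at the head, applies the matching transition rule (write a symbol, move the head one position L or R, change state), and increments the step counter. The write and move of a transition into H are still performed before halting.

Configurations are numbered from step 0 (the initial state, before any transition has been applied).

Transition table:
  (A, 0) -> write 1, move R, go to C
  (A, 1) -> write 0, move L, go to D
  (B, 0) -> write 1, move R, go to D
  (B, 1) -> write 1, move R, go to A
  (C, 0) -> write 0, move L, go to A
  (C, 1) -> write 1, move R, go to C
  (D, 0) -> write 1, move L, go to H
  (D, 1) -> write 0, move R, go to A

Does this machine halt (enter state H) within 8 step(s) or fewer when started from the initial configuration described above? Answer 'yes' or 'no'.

Answer: yes

Derivation:
Step 1: in state A at pos 0, read 0 -> (A,0)->write 1,move R,goto C. Now: state=C, head=1, tape[-1..2]=0100 (head:   ^)
Step 2: in state C at pos 1, read 0 -> (C,0)->write 0,move L,goto A. Now: state=A, head=0, tape[-1..2]=0100 (head:  ^)
Step 3: in state A at pos 0, read 1 -> (A,1)->write 0,move L,goto D. Now: state=D, head=-1, tape[-2..2]=00000 (head:  ^)
Step 4: in state D at pos -1, read 0 -> (D,0)->write 1,move L,goto H. Now: state=H, head=-2, tape[-3..2]=001000 (head:  ^)
State H reached at step 4; 4 <= 8 -> yes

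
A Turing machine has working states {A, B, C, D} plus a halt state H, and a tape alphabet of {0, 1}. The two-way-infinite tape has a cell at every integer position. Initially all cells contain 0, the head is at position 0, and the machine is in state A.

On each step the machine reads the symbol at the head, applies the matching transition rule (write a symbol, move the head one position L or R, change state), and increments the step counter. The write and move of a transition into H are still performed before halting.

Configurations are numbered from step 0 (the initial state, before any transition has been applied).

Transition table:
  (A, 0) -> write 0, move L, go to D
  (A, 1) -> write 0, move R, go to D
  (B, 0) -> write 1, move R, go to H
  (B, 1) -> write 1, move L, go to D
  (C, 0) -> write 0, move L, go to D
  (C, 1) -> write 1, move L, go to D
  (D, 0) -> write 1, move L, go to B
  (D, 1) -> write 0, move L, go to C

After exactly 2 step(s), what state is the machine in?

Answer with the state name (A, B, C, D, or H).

Step 1: in state A at pos 0, read 0 -> (A,0)->write 0,move L,goto D. Now: state=D, head=-1, tape[-2..1]=0000 (head:  ^)
Step 2: in state D at pos -1, read 0 -> (D,0)->write 1,move L,goto B. Now: state=B, head=-2, tape[-3..1]=00100 (head:  ^)

Answer: B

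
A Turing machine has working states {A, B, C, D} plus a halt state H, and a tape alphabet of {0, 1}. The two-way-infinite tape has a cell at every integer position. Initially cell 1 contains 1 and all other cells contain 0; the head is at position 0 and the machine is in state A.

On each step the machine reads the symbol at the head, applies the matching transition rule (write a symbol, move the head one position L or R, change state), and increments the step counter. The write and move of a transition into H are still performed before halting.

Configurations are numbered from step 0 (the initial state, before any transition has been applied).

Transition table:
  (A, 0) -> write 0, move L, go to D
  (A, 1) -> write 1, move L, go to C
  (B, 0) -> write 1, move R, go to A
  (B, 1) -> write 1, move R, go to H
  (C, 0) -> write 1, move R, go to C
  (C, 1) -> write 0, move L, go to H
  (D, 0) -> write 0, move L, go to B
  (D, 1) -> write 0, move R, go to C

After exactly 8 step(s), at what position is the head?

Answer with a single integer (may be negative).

Step 1: in state A at pos 0, read 0 -> (A,0)->write 0,move L,goto D. Now: state=D, head=-1, tape[-2..2]=00010 (head:  ^)
Step 2: in state D at pos -1, read 0 -> (D,0)->write 0,move L,goto B. Now: state=B, head=-2, tape[-3..2]=000010 (head:  ^)
Step 3: in state B at pos -2, read 0 -> (B,0)->write 1,move R,goto A. Now: state=A, head=-1, tape[-3..2]=010010 (head:   ^)
Step 4: in state A at pos -1, read 0 -> (A,0)->write 0,move L,goto D. Now: state=D, head=-2, tape[-3..2]=010010 (head:  ^)
Step 5: in state D at pos -2, read 1 -> (D,1)->write 0,move R,goto C. Now: state=C, head=-1, tape[-3..2]=000010 (head:   ^)
Step 6: in state C at pos -1, read 0 -> (C,0)->write 1,move R,goto C. Now: state=C, head=0, tape[-3..2]=001010 (head:    ^)
Step 7: in state C at pos 0, read 0 -> (C,0)->write 1,move R,goto C. Now: state=C, head=1, tape[-3..2]=001110 (head:     ^)
Step 8: in state C at pos 1, read 1 -> (C,1)->write 0,move L,goto H. Now: state=H, head=0, tape[-3..2]=001100 (head:    ^)

Answer: 0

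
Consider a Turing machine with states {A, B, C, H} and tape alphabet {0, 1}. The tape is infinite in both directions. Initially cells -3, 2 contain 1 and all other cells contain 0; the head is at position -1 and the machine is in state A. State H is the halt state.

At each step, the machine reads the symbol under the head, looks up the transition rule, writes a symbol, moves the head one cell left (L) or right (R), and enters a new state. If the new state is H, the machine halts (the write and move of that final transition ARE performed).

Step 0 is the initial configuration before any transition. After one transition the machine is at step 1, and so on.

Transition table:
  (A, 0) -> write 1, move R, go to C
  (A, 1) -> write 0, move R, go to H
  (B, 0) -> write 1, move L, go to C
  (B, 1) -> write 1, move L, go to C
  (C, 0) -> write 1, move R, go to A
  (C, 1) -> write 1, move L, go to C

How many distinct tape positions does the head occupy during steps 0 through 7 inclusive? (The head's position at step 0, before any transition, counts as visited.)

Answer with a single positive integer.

Answer: 5

Derivation:
Step 1: in state A at pos -1, read 0 -> (A,0)->write 1,move R,goto C. Now: state=C, head=0, tape[-4..3]=01010010 (head:     ^)
Step 2: in state C at pos 0, read 0 -> (C,0)->write 1,move R,goto A. Now: state=A, head=1, tape[-4..3]=01011010 (head:      ^)
Step 3: in state A at pos 1, read 0 -> (A,0)->write 1,move R,goto C. Now: state=C, head=2, tape[-4..3]=01011110 (head:       ^)
Step 4: in state C at pos 2, read 1 -> (C,1)->write 1,move L,goto C. Now: state=C, head=1, tape[-4..3]=01011110 (head:      ^)
Step 5: in state C at pos 1, read 1 -> (C,1)->write 1,move L,goto C. Now: state=C, head=0, tape[-4..3]=01011110 (head:     ^)
Step 6: in state C at pos 0, read 1 -> (C,1)->write 1,move L,goto C. Now: state=C, head=-1, tape[-4..3]=01011110 (head:    ^)
Step 7: in state C at pos -1, read 1 -> (C,1)->write 1,move L,goto C. Now: state=C, head=-2, tape[-4..3]=01011110 (head:   ^)
Head positions at steps 0..7: starting at -1, distinct positions visited = {-2, -1, 0, 1, 2} -> 5 position(s)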